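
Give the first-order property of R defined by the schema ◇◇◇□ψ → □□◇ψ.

∀x ∀y ∀z ((xR³y ∧ xR²z) → ∃w (yRw ∧ zRw))

This is a Sahlqvist (Geach-type) schema ◇^3□^1ψ → □^2◇^1ψ.
Minimal-valuation argument: fix x; take any y with xR^3y and any z with xR^2z. Set V(ψ) to the set of worlds R-reachable from y in exactly 1 step. Then □^1ψ holds at y, so the antecedent holds at x; validity forces ◇^1ψ at z, giving a w with zR^1w and yR^1w.
First-order correspondent: ∀x ∀y ∀z ((xR³y ∧ xR²z) → ∃w (yRw ∧ zRw)).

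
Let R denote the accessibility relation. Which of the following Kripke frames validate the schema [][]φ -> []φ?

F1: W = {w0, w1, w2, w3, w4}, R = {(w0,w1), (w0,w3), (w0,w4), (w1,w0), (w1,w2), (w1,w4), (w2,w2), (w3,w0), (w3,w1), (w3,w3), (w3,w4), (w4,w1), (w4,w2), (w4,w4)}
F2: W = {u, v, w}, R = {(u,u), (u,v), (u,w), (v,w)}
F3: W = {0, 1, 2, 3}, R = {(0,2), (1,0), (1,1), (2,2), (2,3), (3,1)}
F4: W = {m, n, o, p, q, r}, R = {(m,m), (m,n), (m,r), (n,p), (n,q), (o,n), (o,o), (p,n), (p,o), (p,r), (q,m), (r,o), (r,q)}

This is the axiom for density; its first-order frame correspondent is forall x forall y (Rxy -> exists z (Rxz & Rzy)).
F1: fails — Rw1w0 but no z with Rw1z and Rzw0.
F2: fails — Rvw but no z with Rvz and Rzw.
F3: condition met.
F4: fails — Rpr but no z with Rpz and Rzr.
Valid on: F3.

F3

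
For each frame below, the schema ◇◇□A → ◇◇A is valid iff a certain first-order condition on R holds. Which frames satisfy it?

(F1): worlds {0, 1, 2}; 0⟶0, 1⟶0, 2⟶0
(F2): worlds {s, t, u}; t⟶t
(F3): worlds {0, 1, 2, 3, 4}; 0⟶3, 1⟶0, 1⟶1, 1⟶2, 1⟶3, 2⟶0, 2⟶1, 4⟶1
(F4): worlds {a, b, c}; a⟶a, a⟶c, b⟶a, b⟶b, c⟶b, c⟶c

(F1), (F2), (F4)

The schema corresponds to a generalized confluence (Geach) condition: ∀x ∀y (xR²y → ∃w (yRw ∧ xR²w)).
(F1): ✓.
(F2): ✓.
(F3): fails — 1R²3 but no w with 3Rw and 1R²w.
(F4): ✓.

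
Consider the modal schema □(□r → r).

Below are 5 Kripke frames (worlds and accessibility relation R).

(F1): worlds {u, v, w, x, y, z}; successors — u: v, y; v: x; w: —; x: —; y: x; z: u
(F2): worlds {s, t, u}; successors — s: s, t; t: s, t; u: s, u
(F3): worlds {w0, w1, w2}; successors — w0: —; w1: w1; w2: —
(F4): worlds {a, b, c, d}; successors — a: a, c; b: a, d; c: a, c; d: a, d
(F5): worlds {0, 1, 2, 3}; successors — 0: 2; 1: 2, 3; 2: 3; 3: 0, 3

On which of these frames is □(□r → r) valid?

The schema corresponds to shift-reflexivity: ∀x ∀y (Rxy → Ryy).
(F1): fails — Ruv but not Rvv.
(F2): ✓.
(F3): ✓.
(F4): ✓.
(F5): fails — R02 but not R22.

(F2), (F3), (F4)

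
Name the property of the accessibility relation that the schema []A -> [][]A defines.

This schema is the 4 axiom.
It corresponds to transitivity: forall x forall y forall z (Rxy & Ryz -> Rxz).

Transitivity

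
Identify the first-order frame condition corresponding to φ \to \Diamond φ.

Replacing φ by ¬φ and contraposing gives the equivalent schema □φ → φ.
Suppose □φ→φ is valid. At any x set V(φ)={w : Rxw}. Then □φ holds at x, so φ holds at x, i.e. Rxx.
Conversely, any frame satisfying \forall x Rxx validates the schema.
So the correspondent is reflexivity.

Reflexivity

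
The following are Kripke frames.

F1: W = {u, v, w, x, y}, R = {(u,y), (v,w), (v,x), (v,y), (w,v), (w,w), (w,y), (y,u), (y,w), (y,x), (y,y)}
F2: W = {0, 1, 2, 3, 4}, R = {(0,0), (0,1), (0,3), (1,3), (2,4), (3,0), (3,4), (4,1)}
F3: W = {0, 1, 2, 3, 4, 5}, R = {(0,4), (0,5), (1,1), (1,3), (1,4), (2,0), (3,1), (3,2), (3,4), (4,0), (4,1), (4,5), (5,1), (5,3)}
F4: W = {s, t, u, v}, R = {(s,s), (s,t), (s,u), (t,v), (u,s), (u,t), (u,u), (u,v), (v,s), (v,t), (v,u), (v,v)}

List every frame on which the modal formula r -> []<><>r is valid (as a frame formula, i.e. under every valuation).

F4

Frame correspondent (Sahlqvist): forall x forall z (xRz -> exists w (x = w & z R^2 w)) — i.e. a generalized confluence (Geach) condition.
F1: fails — vRx but no t with v=t and xR²t.
F2: fails — 2R4 but no w with 2=w and 4R²w.
F3: fails — 0R4 but no w with 0=w and 4R²w.
F4: holds.
Valid on: F4.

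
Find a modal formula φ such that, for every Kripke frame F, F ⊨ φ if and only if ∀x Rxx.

The condition is reflexivity. The T schema □s → s defines it.
Suppose □s→s is valid. At any x set V(s)={w : Rxw}. Then □s holds at x, so s holds at x, i.e. Rxx.

□s → s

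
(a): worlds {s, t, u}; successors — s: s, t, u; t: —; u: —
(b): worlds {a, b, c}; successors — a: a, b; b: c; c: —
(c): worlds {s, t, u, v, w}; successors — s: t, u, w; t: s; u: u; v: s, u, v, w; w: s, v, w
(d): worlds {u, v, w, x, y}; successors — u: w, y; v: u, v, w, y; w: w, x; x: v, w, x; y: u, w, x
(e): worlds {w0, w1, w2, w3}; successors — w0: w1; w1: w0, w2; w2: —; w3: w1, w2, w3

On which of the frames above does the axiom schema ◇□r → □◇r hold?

(d)

Frame correspondent (Sahlqvist): ∀x ∀y ∀z (Rxy ∧ Rxz → ∃w (Ryw ∧ Rzw)) — i.e. convergence.
(a): fails — Rsu and Rsu but u and u have no common successor.
(b): fails — Raa and Rab but a and b have no common successor.
(c): fails — Rsw and Rsu but w and u have no common successor.
(d): ✓.
(e): fails — Rw1w2 and Rw1w2 but w2 and w2 have no common successor.
Valid on: (d).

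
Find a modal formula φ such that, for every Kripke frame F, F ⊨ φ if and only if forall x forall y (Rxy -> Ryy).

This is shift-reflexivity; the standard corresponding axiom is T□: □(□p → p).
Suppose □(□p→p) is valid. Take Rxy and set V(p)={w : Ryw}. Then at y, □p holds; since □(□p→p) at x, □p→p at y, so p at y, i.e. Ryy.

□(□p → p)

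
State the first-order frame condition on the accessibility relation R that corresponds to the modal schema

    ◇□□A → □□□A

∀x ∀y ∀z ((xRy ∧ xR³z) → ∃w (yR²w ∧ z = w))

This is a Sahlqvist (Geach-type) schema ◇^1□^2A → □^3◇^0A.
Minimal-valuation argument: fix x; take any y with xR^1y and any z with xR^3z. Set V(A) to the set of worlds R-reachable from y in exactly 2 steps. Then □^2A holds at y, so the antecedent holds at x; validity forces ◇^0A at z, giving a w with zR^0w and yR^2w.
First-order correspondent: ∀x ∀y ∀z ((xRy ∧ xR³z) → ∃w (yR²w ∧ z = w)).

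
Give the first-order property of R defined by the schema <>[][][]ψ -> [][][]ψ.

forall x forall y forall z ((xRy & x R^3 z) -> exists w (y R^3 w & z = w))

This is a Sahlqvist (Geach-type) schema ◇^1□^3ψ → □^3◇^0ψ.
First-order correspondent: forall x forall y forall z ((xRy & x R^3 z) -> exists w (y R^3 w & z = w)).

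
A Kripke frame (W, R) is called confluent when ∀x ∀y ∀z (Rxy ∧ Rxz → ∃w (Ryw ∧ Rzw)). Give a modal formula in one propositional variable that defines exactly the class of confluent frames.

A defining formula is ◇□ψ → □◇ψ (the .2 axiom).
Suppose ◇□ψ→□◇ψ is valid. Take Rxy, Rxz and set V(ψ)={w : Ryw}. Then □ψ at y so ◇□ψ at x, so □◇ψ at x, so ◇ψ at z, giving w with Rzw and Ryw.

◇□ψ → □◇ψ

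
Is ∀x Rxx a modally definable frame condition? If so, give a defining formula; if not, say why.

Definable; □r → r defines it

The condition is reflexivity. A defining modal formula is □r → r.
Suppose □r→r is valid. At any x set V(r)={w : Rxw}. Then □r holds at x, so r holds at x, i.e. Rxx.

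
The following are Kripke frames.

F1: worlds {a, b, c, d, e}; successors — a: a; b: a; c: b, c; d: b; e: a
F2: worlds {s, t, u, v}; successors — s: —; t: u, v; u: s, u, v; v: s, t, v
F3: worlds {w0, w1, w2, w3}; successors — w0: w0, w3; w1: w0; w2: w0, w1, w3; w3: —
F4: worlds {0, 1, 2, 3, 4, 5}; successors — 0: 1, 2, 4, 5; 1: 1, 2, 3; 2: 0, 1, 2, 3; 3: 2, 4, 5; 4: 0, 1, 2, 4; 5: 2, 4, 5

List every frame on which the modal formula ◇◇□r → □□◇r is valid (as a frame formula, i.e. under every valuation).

This is the axiom for a generalized confluence (Geach) condition; its first-order frame correspondent is ∀x ∀y ∀z ((xR²y ∧ xR²z) → ∃w (yRw ∧ zRw)).
F1: fails — cR²a, cR²c but no w with aRw and cRw.
F2: fails — tR²s, tR²s but no w with sRw and sRw.
F3: fails — w0R²w0, w0R²w3 but no w with w0Rw and w3Rw.
F4: condition met.

F4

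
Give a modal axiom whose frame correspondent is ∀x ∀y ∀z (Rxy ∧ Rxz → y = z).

A defining formula is ◇ψ → □ψ (the CD axiom).
Suppose ◇ψ→□ψ is valid. Take Rxy, Rxz and set V(ψ)={y}. Then ◇ψ at x, so □ψ at x, so ψ at z, i.e. z=y.

◇ψ → □ψ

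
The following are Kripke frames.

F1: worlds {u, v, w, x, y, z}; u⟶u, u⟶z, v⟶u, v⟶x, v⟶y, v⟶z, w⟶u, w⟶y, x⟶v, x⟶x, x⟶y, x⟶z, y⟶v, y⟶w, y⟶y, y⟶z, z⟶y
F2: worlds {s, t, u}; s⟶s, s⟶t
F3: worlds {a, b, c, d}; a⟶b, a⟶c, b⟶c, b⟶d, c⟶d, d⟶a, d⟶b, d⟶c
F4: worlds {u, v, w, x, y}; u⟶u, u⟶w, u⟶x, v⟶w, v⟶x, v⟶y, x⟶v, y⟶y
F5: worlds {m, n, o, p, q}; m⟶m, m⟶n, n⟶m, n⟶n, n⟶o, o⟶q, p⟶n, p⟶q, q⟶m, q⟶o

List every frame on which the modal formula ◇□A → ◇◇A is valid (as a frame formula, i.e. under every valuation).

F1, F3, F5

This is the axiom for a generalized confluence (Geach) condition; its first-order frame correspondent is ∀x ∀y (xRy → ∃w (yRw ∧ xR²w)).
F1: satisfies the condition.
F2: fails — sRt but no w with tRw and sR²w.
F3: satisfies the condition.
F4: fails — uRw but no t with wRt and uR²t.
F5: satisfies the condition.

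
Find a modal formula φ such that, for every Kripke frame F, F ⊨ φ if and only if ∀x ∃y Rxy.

□ψ → ◇ψ

The condition is seriality. The D schema □ψ → ◇ψ defines it.
Suppose □ψ→◇ψ is valid. At any x set V(ψ)=W. Then □ψ at x, so ◇ψ at x, so x has a successor.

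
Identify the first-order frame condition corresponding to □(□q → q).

Suppose □(□q→q) is valid. Take Rxy and set V(q)={w : Ryw}. Then at y, □q holds; since □(□q→q) at x, □q→q at y, so q at y, i.e. Ryy.
The converse is a direct semantic check.
Frame condition: ∀x ∀y (Rxy → Ryy).

shift-reflexivity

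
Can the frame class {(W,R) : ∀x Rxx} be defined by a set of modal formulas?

The condition is reflexivity. A defining modal formula is □q → q.

Definable; □q → q defines it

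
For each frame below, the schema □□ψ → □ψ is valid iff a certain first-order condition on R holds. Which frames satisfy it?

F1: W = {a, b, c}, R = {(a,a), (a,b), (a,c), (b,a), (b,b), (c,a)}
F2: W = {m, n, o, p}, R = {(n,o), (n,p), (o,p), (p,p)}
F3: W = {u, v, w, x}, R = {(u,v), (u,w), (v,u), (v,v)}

This is the axiom for density; its first-order frame correspondent is ∀x ∀y (Rxy → ∃z (Rxz ∧ Rzy)).
F1: ✓.
F2: fails — Rno but no z with Rnz and Rzo.
F3: fails — Ruw but no z with Ruz and Rzw.

F1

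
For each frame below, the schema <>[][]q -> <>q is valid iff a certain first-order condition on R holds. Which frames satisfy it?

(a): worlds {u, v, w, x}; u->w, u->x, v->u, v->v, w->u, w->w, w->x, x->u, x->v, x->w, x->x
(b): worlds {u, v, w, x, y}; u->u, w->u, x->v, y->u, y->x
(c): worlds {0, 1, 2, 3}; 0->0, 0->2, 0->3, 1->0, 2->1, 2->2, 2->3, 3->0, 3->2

(a), (c)

This is the axiom for a generalized confluence (Geach) condition; its first-order frame correspondent is forall x forall y (xRy -> exists w (y R^2 w & xRw)).
(a): condition met.
(b): fails — xRv but no t with vR²t and xRt.
(c): condition met.
Valid on: (a), (c).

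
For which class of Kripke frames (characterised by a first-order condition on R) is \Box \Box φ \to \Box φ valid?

density

Suppose □□φ→□φ is valid. Take Rxy and set V(φ)={w : xR²w}. Then □□φ at x, so □φ at x, so φ at y, i.e. ∃z(Rxz∧Rzy).
Conversely, on a frame with density the schema holds at every world under every valuation.
Frame condition: \forall x \forall y (Rxy \to \exists z (Rxz \wedge Rzy)).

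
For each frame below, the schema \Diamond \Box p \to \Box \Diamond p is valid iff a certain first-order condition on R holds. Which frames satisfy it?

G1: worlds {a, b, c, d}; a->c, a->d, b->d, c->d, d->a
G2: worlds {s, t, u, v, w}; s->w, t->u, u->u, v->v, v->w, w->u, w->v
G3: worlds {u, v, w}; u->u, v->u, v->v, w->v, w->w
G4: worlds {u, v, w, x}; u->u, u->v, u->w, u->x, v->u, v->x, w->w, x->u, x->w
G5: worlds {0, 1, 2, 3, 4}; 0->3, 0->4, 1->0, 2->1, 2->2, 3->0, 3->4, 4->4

G3

The schema corresponds to convergence: \forall x \forall y \forall z (Rxy \wedge Rxz \to \exists w (Ryw \wedge Rzw)).
G1: fails — Rac and Rad but c and d have no common successor.
G2: fails — Rwu and Rwv but u and v have no common successor.
G3: condition met.
G4: fails — Ruv and Ruw but v and w have no common successor.
G5: fails — R22 and R21 but 2 and 1 have no common successor.
Valid on: G3.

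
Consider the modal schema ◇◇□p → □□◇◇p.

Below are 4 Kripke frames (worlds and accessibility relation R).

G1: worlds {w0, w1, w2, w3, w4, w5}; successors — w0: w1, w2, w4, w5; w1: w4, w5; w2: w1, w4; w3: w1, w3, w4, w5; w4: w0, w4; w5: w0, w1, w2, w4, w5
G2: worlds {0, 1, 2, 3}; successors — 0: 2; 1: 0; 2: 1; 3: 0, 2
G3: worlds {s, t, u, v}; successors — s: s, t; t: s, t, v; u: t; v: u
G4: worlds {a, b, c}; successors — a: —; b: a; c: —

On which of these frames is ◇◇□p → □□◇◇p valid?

The schema corresponds to a generalized confluence (Geach) condition: ∀x ∀y ∀z ((xR²y ∧ xR²z) → ∃w (yRw ∧ zR²w)).
G1: condition met.
G2: fails — 0R²1, 0R²1 but no w with 1Rw and 1R²w.
G3: fails — sR²v, sR²s but no w with vRw and sR²w.
G4: condition met.

G1, G4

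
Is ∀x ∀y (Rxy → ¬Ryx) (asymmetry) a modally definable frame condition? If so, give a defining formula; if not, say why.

Not definable by any modal formula

Any modally definable frame class is closed under surjective bounded morphisms.
The 4-cycle (worlds s,t,u,v with s→t→u→v→s) is asymmetric. Mapping every world to a single reflexive point • is a surjective bounded morphism, and the reflexive point is not asymmetric (R•• but asymmetry requires ¬R••).
Hence asymmetry is not modally definable.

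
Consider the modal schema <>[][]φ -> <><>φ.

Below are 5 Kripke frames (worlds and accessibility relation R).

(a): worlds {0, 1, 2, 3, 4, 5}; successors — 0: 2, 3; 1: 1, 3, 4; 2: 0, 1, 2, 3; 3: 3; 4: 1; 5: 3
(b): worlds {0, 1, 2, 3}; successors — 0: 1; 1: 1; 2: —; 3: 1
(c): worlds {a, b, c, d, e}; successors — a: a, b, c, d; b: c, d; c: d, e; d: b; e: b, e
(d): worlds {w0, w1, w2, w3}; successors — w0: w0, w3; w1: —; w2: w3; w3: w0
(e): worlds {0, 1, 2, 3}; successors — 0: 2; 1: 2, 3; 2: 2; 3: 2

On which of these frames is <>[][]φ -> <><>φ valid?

(a), (b), (d), (e)

Frame correspondent (Sahlqvist): forall x forall y (xRy -> exists w (y R^2 w & x R^2 w)) — i.e. a generalized confluence (Geach) condition.
(a): ✓.
(b): ✓.
(c): fails — cRd but no w with dR²w and cR²w.
(d): ✓.
(e): ✓.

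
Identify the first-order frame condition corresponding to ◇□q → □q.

Equivalently (dual form): ◇q → □◇q.
Suppose ◇q→□◇q is valid. Take Rxy, Rxz and set V(q)={y}. Then ◇q at x, so □◇q at x, so ◇q at z, so some w with Rzw has q; w=y, i.e. Rzy. By symmetry of the argument, Ryz.
Conversely, any frame satisfying ∀x ∀y ∀z (Rxy ∧ Rxz → Ryz) validates the schema.
So the correspondent is the Euclidean property.

the Euclidean property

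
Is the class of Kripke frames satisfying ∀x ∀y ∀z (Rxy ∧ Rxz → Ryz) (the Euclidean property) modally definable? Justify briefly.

Yes, by ◇p → □◇p

Yes: it is the Euclidean property, defined by the 5 schema ◇p → □◇p.
Suppose ◇p→□◇p is valid. Take Rxy, Rxz and set V(p)={y}. Then ◇p at x, so □◇p at x, so ◇p at z, so some w with Rzw has p; w=y, i.e. Rzy. By symmetry of the argument, Ryz.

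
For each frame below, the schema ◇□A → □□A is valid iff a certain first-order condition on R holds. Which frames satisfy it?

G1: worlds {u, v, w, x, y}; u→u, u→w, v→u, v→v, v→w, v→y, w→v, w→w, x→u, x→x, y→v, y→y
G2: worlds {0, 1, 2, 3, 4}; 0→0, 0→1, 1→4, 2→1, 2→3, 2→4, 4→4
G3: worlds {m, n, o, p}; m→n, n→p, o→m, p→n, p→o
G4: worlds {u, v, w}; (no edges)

G4

This is the axiom for a generalized confluence (Geach) condition; its first-order frame correspondent is ∀x ∀y ∀z ((xRy ∧ xR²z) → ∃w (yRw ∧ z = w)).
G1: fails — uRu, uR²v but no t with uRt and v=t.
G2: fails — 0R0, 0R²4 but no w with 0Rw and 4=w.
G3: fails — pRn, pR²m but no w with nRw and m=w.
G4: ✓.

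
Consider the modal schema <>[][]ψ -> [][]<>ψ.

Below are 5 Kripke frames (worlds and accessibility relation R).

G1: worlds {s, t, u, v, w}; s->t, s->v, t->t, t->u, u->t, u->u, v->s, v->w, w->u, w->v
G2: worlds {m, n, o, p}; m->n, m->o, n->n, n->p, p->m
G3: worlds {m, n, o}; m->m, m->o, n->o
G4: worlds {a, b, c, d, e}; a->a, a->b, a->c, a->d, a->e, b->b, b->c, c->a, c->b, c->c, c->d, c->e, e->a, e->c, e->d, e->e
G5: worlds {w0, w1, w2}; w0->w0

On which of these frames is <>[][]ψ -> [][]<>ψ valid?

G1, G5

Frame correspondent (Sahlqvist): forall x forall y forall z ((xRy & x R^2 z) -> exists w (y R^2 w & zRw)) — i.e. a generalized confluence (Geach) condition.
G1: condition met.
G2: fails — mRo, mR²n but no w with oR²w and nRw.
G3: fails — mRm, mR²o but no w with mR²w and oRw.
G4: fails — aRa, aR²d but no w with aR²w and dRw.
G5: condition met.
Valid on: G1, G5.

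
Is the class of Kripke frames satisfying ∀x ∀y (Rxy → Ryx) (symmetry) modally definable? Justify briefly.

This is a Sahlqvist condition; the B axiom r → □◇r defines it.
Suppose r→□◇r is valid. Take Rxy and set V(r)={x}. Then r at x, so □◇r at x, so ◇r at y, so some z with Ryz has r; z=x, i.e. Ryx.

Yes, by r → □◇r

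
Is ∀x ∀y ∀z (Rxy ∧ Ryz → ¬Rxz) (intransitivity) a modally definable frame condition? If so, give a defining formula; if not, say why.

Modal frame validity is preserved under surjective bounded morphisms.
The 3-cycle (worlds w0,w1,w2 with w0→w1→w2→w0) is intransitive. Mapping every world to a single reflexive point • is a surjective bounded morphism; the reflexive point is not intransitive (R••∧R•• but R••).
Hence intransitivity is not modally definable.

No — not modally definable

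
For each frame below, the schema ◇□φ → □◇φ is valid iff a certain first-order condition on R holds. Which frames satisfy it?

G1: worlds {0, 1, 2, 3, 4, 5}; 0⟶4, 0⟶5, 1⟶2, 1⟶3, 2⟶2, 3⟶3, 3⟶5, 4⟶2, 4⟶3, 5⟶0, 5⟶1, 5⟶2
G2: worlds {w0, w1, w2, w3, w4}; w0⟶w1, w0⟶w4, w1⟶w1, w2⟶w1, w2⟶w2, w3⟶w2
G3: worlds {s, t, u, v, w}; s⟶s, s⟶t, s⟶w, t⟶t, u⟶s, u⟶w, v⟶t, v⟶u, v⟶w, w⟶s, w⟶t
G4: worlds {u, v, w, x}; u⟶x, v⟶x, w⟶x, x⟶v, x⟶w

G4

The schema corresponds to convergence: ∀x ∀y ∀z (Rxy ∧ Rxz → ∃w (Ryw ∧ Rzw)).
G1: fails — R12 and R13 but 2 and 3 have no common successor.
G2: fails — Rw0w4 and Rw0w4 but w4 and w4 have no common successor.
G3: fails — Rvt and Rvu but t and u have no common successor.
G4: satisfies the condition.
Valid on: G4.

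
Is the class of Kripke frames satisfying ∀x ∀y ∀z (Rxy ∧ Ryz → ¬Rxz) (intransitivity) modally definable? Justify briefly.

Modal frame validity is preserved under surjective bounded morphisms.
The 3-cycle (worlds s,t,u with s→t→u→s) is intransitive. Mapping every world to a single reflexive point • is a surjective bounded morphism; the reflexive point is not intransitive (R••∧R•• but R••).
So no modal formula (or set of formulas) defines exactly the intransitive frames.

Not modally definable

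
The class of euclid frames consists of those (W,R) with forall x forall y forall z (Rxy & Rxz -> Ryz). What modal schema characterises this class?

◇r → □◇r

This is the Euclidean property; the standard corresponding axiom is 5: ◇r → □◇r.
Suppose ◇r→□◇r is valid. Take Rxy, Rxz and set V(r)={y}. Then ◇r at x, so □◇r at x, so ◇r at z, so some w with Rzw has r; w=y, i.e. Rzy. By symmetry of the argument, Ryz.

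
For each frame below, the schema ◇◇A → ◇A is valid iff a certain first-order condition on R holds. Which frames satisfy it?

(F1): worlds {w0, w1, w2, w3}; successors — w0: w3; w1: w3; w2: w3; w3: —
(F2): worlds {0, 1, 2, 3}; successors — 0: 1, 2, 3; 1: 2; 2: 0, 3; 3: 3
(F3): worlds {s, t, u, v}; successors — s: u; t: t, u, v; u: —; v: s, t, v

(F1)

Frame correspondent (Sahlqvist): ∀x ∀y ∀z (Rxy ∧ Ryz → Rxz) — i.e. transitivity.
(F1): satisfies the condition.
(F2): fails — R02 and R20 but not R00.
(F3): fails — Rtv and Rvs but not Rts.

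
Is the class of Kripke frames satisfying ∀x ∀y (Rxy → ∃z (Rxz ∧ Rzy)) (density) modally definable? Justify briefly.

Yes — defined by □□q → □q

Yes: it is density, defined by the C4 schema □□q → □q.
Suppose □□q→□q is valid. Take Rxy and set V(q)={w : xR²w}. Then □□q at x, so □q at x, so q at y, i.e. ∃z(Rxz∧Rzy).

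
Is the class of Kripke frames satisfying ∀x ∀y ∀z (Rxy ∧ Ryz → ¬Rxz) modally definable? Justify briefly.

Not definable by any modal formula

If a class were modally definable it would be closed under surjective bounded morphisms (Goldblatt–Thomason).
The 5-cycle (worlds 0,1,2,3,4 with 0→1→2→3→4→0) is intransitive. Mapping every world to a single reflexive point • is a surjective bounded morphism; the reflexive point is not intransitive (R••∧R•• but R••).
So no modal formula (or set of formulas) defines exactly the intransitive frames.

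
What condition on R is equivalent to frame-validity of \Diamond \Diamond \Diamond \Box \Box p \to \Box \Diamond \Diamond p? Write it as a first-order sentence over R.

This is a Sahlqvist (Geach-type) schema ◇^3□^2p → □^1◇^2p.
First-order correspondent: \forall x \forall y \forall z ((x R^3 y \wedge xRz) \to \exists w (y R^2 w \wedge z R^2 w)).

\forall x \forall y \forall z ((x R^3 y \wedge xRz) \to \exists w (y R^2 w \wedge z R^2 w))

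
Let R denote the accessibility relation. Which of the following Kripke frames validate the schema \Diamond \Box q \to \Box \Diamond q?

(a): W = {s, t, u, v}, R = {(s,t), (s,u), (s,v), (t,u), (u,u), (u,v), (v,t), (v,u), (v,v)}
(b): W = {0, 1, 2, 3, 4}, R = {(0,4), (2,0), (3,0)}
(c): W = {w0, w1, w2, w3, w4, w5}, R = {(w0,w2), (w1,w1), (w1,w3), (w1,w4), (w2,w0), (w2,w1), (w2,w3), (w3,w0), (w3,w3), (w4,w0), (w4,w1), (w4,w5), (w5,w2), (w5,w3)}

The schema corresponds to convergence: \forall x \forall y \forall z (Rxy \wedge Rxz \to \exists w (Ryw \wedge Rzw)).
(a): holds.
(b): fails — R04 and R04 but 4 and 4 have no common successor.
(c): fails — Rw2w1 and Rw2w0 but w1 and w0 have no common successor.

(a)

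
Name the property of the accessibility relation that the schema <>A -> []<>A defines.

Suppose ◇A→□◇A is valid. Take Rxy, Rxz and set V(A)={y}. Then ◇A at x, so □◇A at x, so ◇A at z, so some w with Rzw has A; w=y, i.e. Rzy. By symmetry of the argument, Ryz.

the Euclidean property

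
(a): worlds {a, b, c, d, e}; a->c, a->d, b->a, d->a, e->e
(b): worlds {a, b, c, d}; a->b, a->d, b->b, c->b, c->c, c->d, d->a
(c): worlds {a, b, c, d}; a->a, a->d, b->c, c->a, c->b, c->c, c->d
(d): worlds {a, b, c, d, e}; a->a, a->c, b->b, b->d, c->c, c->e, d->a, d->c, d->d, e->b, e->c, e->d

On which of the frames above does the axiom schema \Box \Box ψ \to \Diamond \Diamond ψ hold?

(b), (d)

The schema corresponds to a generalized confluence (Geach) condition: \forall x \exists w (x R^2 w \wedge x R^2 w).
(a): fails — at c but no w with cR²w and cR²w.
(b): satisfies the condition.
(c): fails — at d but no w with dR²w and dR²w.
(d): satisfies the condition.
Valid on: (b), (d).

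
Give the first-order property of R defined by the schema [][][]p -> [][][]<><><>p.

forall x forall z (x R^3 z -> exists w (x R^3 w & z R^3 w))

This is a Sahlqvist (Geach-type) schema ◇^0□^3p → □^3◇^3p.
Minimal-valuation argument: fix x; take any y with xR^0y and any z with xR^3z. Set V(p) to the set of worlds R-reachable from y in exactly 3 steps. Then □^3p holds at y, so the antecedent holds at x; validity forces ◇^3p at z, giving a w with zR^3w and yR^3w.
First-order correspondent: forall x forall z (x R^3 z -> exists w (x R^3 w & z R^3 w)).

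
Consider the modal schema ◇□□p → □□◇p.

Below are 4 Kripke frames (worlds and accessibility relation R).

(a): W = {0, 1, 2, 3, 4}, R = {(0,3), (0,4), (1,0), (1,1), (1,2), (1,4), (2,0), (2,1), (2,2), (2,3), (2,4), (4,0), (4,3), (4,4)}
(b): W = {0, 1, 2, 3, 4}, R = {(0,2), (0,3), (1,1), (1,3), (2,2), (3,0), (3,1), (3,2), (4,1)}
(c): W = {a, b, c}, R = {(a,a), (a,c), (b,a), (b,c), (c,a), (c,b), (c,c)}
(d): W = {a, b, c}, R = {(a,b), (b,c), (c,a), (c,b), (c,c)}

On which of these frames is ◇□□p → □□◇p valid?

This is the axiom for a generalized confluence (Geach) condition; its first-order frame correspondent is ∀x ∀y ∀z ((xRy ∧ xR²z) → ∃w (yR²w ∧ zRw)).
(a): fails — 0R3, 0R²0 but no w with 3R²w and 0Rw.
(b): fails — 0R2, 0R²1 but no w with 2R²w and 1Rw.
(c): satisfies the condition.
(d): fails — cRa, cR²a but no w with aR²w and aRw.

(c)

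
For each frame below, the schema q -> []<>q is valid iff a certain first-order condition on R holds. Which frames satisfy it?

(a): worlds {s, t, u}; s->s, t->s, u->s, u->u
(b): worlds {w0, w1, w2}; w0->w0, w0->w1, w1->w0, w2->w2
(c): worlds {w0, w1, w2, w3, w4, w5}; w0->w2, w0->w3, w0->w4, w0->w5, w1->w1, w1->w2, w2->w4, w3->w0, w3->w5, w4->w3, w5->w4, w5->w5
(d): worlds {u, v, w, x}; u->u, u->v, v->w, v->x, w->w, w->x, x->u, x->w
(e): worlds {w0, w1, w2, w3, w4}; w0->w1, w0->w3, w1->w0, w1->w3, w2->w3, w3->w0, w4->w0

(b)

This is the axiom for symmetry; its first-order frame correspondent is forall x forall y (Rxy -> Ryx).
(a): fails — Rus but not Rsu.
(b): condition met.
(c): fails — Rw1w2 but not Rw2w1.
(d): fails — Ruv but not Rvu.
(e): fails — Rw1w3 but not Rw3w1.
Valid on: (b).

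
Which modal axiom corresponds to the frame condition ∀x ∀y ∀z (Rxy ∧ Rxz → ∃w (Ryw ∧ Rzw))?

The condition is convergence. The .2 schema ◇□s → □◇s defines it.

◇□s → □◇s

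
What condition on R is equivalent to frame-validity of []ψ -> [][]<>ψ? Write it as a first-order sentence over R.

This is a Sahlqvist (Geach-type) schema ◇^0□^1ψ → □^2◇^1ψ.
Minimal-valuation argument: fix x; take any y with xR^0y and any z with xR^2z. Set V(ψ) to the set of worlds R-reachable from y in exactly 1 step. Then □^1ψ holds at y, so the antecedent holds at x; validity forces ◇^1ψ at z, giving a w with zR^1w and yR^1w.
First-order correspondent: forall x forall z (x R^2 z -> exists w (xRw & zRw)).

forall x forall z (x R^2 z -> exists w (xRw & zRw))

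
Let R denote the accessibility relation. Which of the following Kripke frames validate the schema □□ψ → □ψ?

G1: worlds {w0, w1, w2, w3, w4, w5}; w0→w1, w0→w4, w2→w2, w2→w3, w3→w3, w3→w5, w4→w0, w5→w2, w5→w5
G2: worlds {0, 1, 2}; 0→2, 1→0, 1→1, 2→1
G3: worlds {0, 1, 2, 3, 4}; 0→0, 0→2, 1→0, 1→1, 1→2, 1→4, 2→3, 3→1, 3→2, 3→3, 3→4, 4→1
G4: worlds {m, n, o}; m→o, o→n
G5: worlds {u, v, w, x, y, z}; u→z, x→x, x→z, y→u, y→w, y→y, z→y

G3

The schema corresponds to density: ∀x ∀y (Rxy → ∃z (Rxz ∧ Rzy)).
G1: fails — Rw0w4 but no z with Rw0z and Rzw4.
G2: fails — R02 but no z with R0z and Rz2.
G3: holds.
G4: fails — Ron but no z with Roz and Rzn.
G5: fails — Ruz but no t with Rut and Rtz.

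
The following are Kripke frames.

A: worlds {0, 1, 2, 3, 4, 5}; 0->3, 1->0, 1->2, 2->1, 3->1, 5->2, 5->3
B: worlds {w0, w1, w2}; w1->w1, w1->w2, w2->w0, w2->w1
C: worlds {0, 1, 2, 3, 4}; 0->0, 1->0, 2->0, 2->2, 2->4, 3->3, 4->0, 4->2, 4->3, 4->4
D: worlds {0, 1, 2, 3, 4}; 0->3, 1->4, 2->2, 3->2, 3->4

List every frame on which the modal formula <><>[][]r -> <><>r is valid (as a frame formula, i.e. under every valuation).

This is the axiom for a generalized confluence (Geach) condition; its first-order frame correspondent is forall x forall y (x R^2 y -> exists w (y R^2 w & x R^2 w)).
A: fails — 1R²3 but no w with 3R²w and 1R²w.
B: fails — w1R²w0 but no w with w0R²w and w1R²w.
C: condition met.
D: fails — 0R²4 but no w with 4R²w and 0R²w.

C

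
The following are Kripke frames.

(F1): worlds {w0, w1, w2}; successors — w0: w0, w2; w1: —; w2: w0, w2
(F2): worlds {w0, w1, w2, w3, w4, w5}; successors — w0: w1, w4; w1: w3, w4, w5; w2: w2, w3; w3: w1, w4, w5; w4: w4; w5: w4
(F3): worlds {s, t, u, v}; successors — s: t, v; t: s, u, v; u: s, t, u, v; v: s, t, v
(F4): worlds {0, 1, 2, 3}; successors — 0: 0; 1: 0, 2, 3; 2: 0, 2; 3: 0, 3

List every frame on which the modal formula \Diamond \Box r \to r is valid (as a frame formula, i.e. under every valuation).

(F1)

This is the axiom for symmetry; its first-order frame correspondent is \forall x \forall y (Rxy \to Ryx).
(F1): holds.
(F2): fails — Rw1w5 but not Rw5w1.
(F3): fails — Ruv but not Rvu.
(F4): fails — R10 but not R01.
Valid on: (F1).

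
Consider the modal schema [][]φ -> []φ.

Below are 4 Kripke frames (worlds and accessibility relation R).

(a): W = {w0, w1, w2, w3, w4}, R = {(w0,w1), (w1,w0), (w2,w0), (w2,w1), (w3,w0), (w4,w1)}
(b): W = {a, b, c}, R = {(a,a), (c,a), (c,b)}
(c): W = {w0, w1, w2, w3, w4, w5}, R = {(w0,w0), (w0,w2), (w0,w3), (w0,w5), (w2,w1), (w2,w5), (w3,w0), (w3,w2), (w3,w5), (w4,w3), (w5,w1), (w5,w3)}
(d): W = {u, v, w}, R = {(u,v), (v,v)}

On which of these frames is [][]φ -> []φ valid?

(d)

The schema corresponds to density: forall x forall y (Rxy -> exists z (Rxz & Rzy)).
(a): fails — Rw1w0 but no z with Rw1z and Rzw0.
(b): fails — Rcb but no z with Rcz and Rzb.
(c): fails — Rw2w5 but no z with Rw2z and Rzw5.
(d): condition met.
Valid on: (d).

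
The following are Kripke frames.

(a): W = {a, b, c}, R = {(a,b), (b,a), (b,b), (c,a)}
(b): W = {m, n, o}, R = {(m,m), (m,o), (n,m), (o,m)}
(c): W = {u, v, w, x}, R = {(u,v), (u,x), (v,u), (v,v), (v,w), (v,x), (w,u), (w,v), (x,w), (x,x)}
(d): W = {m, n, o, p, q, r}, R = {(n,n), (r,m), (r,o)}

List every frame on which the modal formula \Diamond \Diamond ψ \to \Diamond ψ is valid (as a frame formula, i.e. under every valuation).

(d)

This is the axiom for transitivity; its first-order frame correspondent is \forall x \forall y \forall z (Rxy \wedge Ryz \to Rxz).
(a): fails — Rca and Rab but not Rcb.
(b): fails — Rom and Rmo but not Roo.
(c): fails — Ruv and Rvw but not Ruw.
(d): ✓.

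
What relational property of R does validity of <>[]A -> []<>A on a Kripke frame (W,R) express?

This is the .2 axiom.
It corresponds to convergence: forall x forall y forall z (Rxy & Rxz -> exists w (Ryw & Rzw)).

Convergence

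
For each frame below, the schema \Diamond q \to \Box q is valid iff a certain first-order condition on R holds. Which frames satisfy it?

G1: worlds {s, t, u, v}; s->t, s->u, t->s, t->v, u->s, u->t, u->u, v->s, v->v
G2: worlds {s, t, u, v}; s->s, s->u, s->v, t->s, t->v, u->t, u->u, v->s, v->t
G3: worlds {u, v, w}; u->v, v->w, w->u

This is the axiom for partial functionality; its first-order frame correspondent is \forall x \forall y \forall z (Rxy \wedge Rxz \to y = z).
G1: fails — s sees both t and u.
G2: fails — s sees both s and u.
G3: satisfies the condition.
Valid on: G3.

G3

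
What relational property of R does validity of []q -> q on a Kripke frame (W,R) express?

reflexivity

Suppose □q→q is valid. At any x set V(q)={w : Rxw}. Then □q holds at x, so q holds at x, i.e. Rxx.
Conversely, on a frame with reflexivity the schema holds at every world under every valuation.
Frame condition: forall x Rxx.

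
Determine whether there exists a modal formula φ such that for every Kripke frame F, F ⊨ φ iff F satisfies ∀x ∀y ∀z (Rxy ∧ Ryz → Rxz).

Definable; □r → □□r defines it

This is a Sahlqvist condition; the 4 axiom □r → □□r defines it.
Suppose □r→□□r is valid. Take Rxy, Ryz and set V(r)={w : Rxw}. Then □r at x, so □□r at x, so □r at y, so r at z, i.e. Rxz.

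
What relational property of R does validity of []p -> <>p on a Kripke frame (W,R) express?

Suppose □p→◇p is valid. At any x set V(p)=W. Then □p at x, so ◇p at x, so x has a successor.

seriality: forall x exists y Rxy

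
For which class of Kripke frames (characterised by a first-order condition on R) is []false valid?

□⊥ is valid iff no world has any successor (otherwise □⊥ fails at any world with one).

emptiness of R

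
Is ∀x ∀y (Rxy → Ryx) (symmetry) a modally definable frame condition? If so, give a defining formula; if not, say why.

This is a Sahlqvist condition; the B axiom r → □◇r defines it.

Definable; r → □◇r defines it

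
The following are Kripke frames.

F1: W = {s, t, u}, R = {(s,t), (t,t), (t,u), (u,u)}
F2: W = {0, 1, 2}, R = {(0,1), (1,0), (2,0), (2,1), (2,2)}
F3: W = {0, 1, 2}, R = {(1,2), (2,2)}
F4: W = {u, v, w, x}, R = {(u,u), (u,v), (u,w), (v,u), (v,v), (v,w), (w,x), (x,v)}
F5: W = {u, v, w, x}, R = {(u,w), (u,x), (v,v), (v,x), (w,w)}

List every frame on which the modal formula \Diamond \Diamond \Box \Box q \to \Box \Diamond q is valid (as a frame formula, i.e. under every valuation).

F1, F3

This is the axiom for a generalized confluence (Geach) condition; its first-order frame correspondent is \forall x \forall y \forall z ((x R^2 y \wedge xRz) \to \exists w (y R^2 w \wedge zRw)).
F1: condition met.
F2: fails — 2R²0, 2R0 but no w with 0R²w and 0Rw.
F3: condition met.
F4: fails — uR²w, uRw but no t with wR²t and wRt.
F5: fails — uR²w, uRx but no t with wR²t and xRt.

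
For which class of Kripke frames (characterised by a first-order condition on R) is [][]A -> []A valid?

density

Suppose □□A→□A is valid. Take Rxy and set V(A)={w : xR²w}. Then □□A at x, so □A at x, so A at y, i.e. ∃z(Rxz∧Rzy).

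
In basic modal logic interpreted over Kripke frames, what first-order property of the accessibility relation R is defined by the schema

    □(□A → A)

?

shift-reflexivity

This schema is the T□ axiom.
Its frame correspondent is shift-reflexivity — ∀x ∀y (Rxy → Ryy).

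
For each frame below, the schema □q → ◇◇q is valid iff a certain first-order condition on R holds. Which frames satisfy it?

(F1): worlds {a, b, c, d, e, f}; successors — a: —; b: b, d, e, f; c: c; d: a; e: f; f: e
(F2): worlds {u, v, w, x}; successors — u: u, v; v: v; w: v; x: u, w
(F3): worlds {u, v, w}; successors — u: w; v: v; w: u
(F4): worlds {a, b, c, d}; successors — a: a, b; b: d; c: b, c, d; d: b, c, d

(F2), (F4)

Frame correspondent (Sahlqvist): ∀x ∃w (xRw ∧ xR²w) — i.e. a generalized confluence (Geach) condition.
(F1): fails — at a but no w with aRw and aR²w.
(F2): satisfies the condition.
(F3): fails — at u but no t with uRt and uR²t.
(F4): satisfies the condition.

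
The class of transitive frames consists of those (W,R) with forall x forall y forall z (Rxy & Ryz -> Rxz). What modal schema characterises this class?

This is transitivity; the standard corresponding axiom is 4: □s → □□s.
Suppose □s→□□s is valid. Take Rxy, Ryz and set V(s)={w : Rxw}. Then □s at x, so □□s at x, so □s at y, so s at z, i.e. Rxz.

□s → □□s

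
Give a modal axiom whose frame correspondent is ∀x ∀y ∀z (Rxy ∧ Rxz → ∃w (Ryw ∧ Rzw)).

This is convergence; the standard corresponding axiom is .2: ◇□ψ → □◇ψ.
Suppose ◇□ψ→□◇ψ is valid. Take Rxy, Rxz and set V(ψ)={w : Ryw}. Then □ψ at y so ◇□ψ at x, so □◇ψ at x, so ◇ψ at z, giving w with Rzw and Ryw.

◇□ψ → □◇ψ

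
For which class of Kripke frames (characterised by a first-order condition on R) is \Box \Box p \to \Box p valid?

Suppose □□p→□p is valid. Take Rxy and set V(p)={w : xR²w}. Then □□p at x, so □p at x, so p at y, i.e. ∃z(Rxz∧Rzy).

density: \forall x \forall y (Rxy \to \exists z (Rxz \wedge Rzy))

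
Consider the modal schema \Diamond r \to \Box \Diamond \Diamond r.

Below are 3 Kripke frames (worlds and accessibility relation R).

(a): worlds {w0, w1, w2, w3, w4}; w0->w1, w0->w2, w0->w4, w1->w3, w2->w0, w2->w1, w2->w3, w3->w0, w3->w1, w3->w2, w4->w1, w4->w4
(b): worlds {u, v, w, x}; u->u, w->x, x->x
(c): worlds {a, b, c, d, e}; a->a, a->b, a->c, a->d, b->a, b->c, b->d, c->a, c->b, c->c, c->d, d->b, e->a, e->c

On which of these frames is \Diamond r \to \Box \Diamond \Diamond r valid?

Frame correspondent (Sahlqvist): \forall x \forall y \forall z ((xRy \wedge xRz) \to \exists w (y = w \wedge z R^2 w)) — i.e. a generalized confluence (Geach) condition.
(a): fails — w0Rw2, w0Rw4 but no w with w2=w and w4R²w.
(b): ✓.
(c): fails — aRb, aRd but no w with b=w and dR²w.

(b)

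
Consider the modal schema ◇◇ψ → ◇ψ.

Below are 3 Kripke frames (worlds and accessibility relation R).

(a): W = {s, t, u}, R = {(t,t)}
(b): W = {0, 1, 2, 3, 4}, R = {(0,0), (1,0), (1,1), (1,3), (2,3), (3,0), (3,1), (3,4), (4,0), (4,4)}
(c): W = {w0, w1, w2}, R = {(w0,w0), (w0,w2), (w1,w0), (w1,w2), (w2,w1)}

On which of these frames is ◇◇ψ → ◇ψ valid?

(a)

Frame correspondent (Sahlqvist): ∀x ∀y ∀z (Rxy ∧ Ryz → Rxz) — i.e. transitivity.
(a): condition met.
(b): fails — R31 and R13 but not R33.
(c): fails — Rw1w2 and Rw2w1 but not Rw1w1.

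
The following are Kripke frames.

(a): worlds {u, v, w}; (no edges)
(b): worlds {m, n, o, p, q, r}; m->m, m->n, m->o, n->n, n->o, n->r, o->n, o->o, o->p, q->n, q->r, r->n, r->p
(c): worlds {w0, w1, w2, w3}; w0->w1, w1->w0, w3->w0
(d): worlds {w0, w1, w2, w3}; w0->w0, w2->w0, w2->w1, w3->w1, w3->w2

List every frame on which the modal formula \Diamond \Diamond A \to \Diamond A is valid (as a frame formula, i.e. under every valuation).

(a)

Frame correspondent (Sahlqvist): \forall x \forall y \forall z (Rxy \wedge Ryz \to Rxz) — i.e. transitivity.
(a): satisfies the condition.
(b): fails — Rnr and Rrp but not Rnp.
(c): fails — Rw0w1 and Rw1w0 but not Rw0w0.
(d): fails — Rw3w2 and Rw2w0 but not Rw3w0.
Valid on: (a).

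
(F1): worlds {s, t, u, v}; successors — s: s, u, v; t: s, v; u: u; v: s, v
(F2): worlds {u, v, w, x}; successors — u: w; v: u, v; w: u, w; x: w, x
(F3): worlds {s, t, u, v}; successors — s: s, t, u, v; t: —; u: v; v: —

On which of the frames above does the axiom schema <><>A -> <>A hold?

Frame correspondent (Sahlqvist): forall x forall y forall z (Rxy & Ryz -> Rxz) — i.e. transitivity.
(F1): fails — Rts and Rsu but not Rtu.
(F2): fails — Rxw and Rwu but not Rxu.
(F3): ✓.
Valid on: (F3).

(F3)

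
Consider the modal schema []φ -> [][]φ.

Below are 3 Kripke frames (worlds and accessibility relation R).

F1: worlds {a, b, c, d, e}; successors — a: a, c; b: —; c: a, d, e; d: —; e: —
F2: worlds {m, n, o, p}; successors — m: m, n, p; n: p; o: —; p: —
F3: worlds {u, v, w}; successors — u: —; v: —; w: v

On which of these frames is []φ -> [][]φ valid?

Frame correspondent (Sahlqvist): forall x forall y forall z (Rxy & Ryz -> Rxz) — i.e. transitivity.
F1: fails — Rac and Rcd but not Rad.
F2: satisfies the condition.
F3: satisfies the condition.
Valid on: F2, F3.

F2, F3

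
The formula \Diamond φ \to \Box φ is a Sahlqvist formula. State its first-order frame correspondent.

partial functionality

Suppose ◇φ→□φ is valid. Take Rxy, Rxz and set V(φ)={y}. Then ◇φ at x, so □φ at x, so φ at z, i.e. z=y.
Conversely, on a frame with partial functionality the schema holds at every world under every valuation.
So the correspondent is partial functionality.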